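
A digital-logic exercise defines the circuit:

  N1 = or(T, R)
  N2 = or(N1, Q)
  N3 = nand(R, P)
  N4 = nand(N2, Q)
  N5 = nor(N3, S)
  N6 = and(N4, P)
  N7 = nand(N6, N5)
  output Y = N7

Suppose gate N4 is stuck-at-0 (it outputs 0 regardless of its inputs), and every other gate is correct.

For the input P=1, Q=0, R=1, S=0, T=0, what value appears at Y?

1

Propagate with N4 forced: N1=1, N2=1, N3=0, N4=0 [stuck-at-0], N5=1, N6=0, N7=1.
So Y = 1. (Without the fault it would be 0.)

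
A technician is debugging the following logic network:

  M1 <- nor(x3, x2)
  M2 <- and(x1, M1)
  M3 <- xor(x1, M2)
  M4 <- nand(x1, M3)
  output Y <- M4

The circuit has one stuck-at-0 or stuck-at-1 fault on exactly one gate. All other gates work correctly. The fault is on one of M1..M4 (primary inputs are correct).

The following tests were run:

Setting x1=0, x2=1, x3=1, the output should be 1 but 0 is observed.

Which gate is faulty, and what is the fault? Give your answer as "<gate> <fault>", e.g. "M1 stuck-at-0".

M4 stuck-at-0

Fault-free values for test 1 (x1=0, x2=1, x3=1): M1=0, M2=0, M3=0, M4=1, giving Y=1. Observed 0.
Test 1: faults giving observed 0 are {M4 stuck-at-0}.
Only M4 stuck-at-0 is consistent with every test.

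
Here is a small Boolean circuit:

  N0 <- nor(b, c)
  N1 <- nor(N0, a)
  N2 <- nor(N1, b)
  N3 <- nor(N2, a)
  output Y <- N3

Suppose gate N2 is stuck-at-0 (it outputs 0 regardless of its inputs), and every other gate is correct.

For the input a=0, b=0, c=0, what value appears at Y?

Propagate with N2 forced: N0=1, N1=0, N2=0 [stuck-at-0], N3=1.
So Y = 1. (Without the fault it would be 0.)

1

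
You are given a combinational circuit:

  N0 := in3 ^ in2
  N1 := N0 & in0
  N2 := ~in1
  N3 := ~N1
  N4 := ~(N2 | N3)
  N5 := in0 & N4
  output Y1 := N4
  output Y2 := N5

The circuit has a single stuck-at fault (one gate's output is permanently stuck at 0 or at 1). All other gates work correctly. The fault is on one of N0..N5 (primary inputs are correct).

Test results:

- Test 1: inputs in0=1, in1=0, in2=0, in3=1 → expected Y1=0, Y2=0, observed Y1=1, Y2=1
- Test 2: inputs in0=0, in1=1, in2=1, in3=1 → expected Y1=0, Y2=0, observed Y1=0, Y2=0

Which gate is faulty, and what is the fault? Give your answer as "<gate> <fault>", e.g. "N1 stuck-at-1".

Fault-free values for test 1 (in0=1, in1=0, in2=0, in3=1): N0=1, N1=1, N2=1, N3=0, N4=0, N5=0, giving Y1=0, Y2=0. Observed Y1=1, Y2=1.
Test 1: faults giving observed Y1=1, Y2=1 are {N2 stuck-at-0, N4 stuck-at-1}.
Test 2 (in0=0, in1=1, in2=1, in3=1): fault-free N0=0, N1=0, N2=0, N3=1, N4=0, N5=0 → Y1=0, Y2=0; observed Y1=0, Y2=0. Eliminates N4 stuck-at-1.
Only N2 stuck-at-0 is consistent with every test.

N2 stuck-at-0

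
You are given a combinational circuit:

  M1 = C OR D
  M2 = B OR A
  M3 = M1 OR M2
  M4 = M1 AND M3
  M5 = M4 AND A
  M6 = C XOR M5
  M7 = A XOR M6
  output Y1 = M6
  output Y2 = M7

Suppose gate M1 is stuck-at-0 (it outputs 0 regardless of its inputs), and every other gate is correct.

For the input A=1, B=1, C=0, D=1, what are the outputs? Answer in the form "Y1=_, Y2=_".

Propagate with M1 forced: M1=0 [stuck-at-0], M2=1, M3=1, M4=0, M5=0, M6=0, M7=1.
So the outputs are Y1=0, Y2=1. (Without the fault they would be Y1=1, Y2=0.)

Y1=0, Y2=1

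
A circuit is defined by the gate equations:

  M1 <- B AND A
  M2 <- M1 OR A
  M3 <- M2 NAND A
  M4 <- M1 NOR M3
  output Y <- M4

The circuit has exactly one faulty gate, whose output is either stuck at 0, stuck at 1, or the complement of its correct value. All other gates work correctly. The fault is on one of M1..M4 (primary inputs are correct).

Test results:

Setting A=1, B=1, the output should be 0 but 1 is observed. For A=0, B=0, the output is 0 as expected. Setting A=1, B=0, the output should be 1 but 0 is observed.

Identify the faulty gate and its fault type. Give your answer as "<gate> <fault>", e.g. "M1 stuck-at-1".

Fault-free values for test 1 (A=1, B=1): M1=1, M2=1, M3=0, M4=0, giving Y=0. Observed 1.
Test 1: faults giving observed 1 are {M1 stuck-at-0, M1 inverted output, M4 stuck-at-1, M4 inverted output}.
Test 2 (A=0, B=0): fault-free M1=0, M2=0, M3=1, M4=0 → 0; observed 0. Eliminates M4 stuck-at-1, M4 inverted output.
Test 3 (A=1, B=0): fault-free M1=0, M2=1, M3=0, M4=1 → 1; observed 0. Eliminates M1 stuck-at-0.
Only M1 inverted output is consistent with every test.

M1 inverted output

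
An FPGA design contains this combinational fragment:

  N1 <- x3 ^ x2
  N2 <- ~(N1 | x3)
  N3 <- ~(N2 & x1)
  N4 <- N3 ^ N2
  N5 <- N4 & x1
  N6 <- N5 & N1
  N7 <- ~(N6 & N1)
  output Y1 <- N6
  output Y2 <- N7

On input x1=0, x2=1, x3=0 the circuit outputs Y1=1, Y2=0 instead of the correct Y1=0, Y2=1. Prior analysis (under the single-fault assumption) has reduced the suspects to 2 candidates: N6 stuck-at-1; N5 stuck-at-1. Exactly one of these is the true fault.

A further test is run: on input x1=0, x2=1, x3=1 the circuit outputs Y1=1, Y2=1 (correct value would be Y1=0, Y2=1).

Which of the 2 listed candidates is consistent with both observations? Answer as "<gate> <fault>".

Evaluate each candidate on input x1=0, x2=1, x3=1:
  N6 stuck-at-1: N1=0, N2=0, N3=1, N4=1, N5=0, N6=1 [stuck-at-1], N7=1 → Y1=1, Y2=1 — matches
  N5 stuck-at-1: N1=0, N2=0, N3=1, N4=1, N5=1 [stuck-at-1], N6=0, N7=1 → Y1=0, Y2=1 — eliminated
Only N6 stuck-at-1 reproduces the observed Y1=1, Y2=1.

N6 stuck-at-1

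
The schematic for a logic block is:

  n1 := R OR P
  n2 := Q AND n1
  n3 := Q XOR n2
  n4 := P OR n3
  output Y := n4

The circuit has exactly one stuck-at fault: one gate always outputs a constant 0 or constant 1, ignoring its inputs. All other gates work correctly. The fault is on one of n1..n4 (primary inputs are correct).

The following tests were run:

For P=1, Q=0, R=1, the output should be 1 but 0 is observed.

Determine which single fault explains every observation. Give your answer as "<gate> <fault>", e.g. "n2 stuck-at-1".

Fault-free values for test 1 (P=1, Q=0, R=1): n1=1, n2=0, n3=0, n4=1, giving Y=1. Observed 0.
Test 1: faults giving observed 0 are {n4 stuck-at-0}.
Only n4 stuck-at-0 is consistent with every test.

n4 stuck-at-0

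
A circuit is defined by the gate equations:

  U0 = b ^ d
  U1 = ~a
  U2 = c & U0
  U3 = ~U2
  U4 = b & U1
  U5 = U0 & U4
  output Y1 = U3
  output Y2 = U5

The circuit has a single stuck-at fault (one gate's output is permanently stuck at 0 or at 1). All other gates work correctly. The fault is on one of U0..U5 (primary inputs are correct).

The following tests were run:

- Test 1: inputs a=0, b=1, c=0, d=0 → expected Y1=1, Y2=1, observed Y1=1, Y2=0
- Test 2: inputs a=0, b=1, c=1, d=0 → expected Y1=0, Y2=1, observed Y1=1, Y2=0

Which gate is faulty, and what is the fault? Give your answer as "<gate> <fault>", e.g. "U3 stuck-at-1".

U0 stuck-at-0

Fault-free values for test 1 (a=0, b=1, c=0, d=0): U0=1, U1=1, U2=0, U3=1, U4=1, U5=1, giving Y1=1, Y2=1. Observed Y1=1, Y2=0.
Test 1: faults giving observed Y1=1, Y2=0 are {U0 stuck-at-0, U1 stuck-at-0, U4 stuck-at-0, U5 stuck-at-0}.
Test 2 (a=0, b=1, c=1, d=0): fault-free U0=1, U1=1, U2=1, U3=0, U4=1, U5=1 → Y1=0, Y2=1; observed Y1=1, Y2=0. Eliminates U1 stuck-at-0, U4 stuck-at-0, U5 stuck-at-0.
Only U0 stuck-at-0 is consistent with every test.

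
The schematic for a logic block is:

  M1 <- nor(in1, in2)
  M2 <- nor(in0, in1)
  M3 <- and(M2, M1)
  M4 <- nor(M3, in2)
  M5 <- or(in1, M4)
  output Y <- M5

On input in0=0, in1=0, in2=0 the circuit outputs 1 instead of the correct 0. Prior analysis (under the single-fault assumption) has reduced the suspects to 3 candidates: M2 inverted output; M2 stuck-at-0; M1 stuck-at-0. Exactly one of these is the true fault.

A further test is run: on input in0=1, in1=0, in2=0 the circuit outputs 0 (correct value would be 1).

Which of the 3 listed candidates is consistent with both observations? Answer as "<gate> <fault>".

M2 inverted output

Evaluate each candidate on input in0=1, in1=0, in2=0:
  M2 inverted output: M1=1, M2=1 [inverted output], M3=1, M4=0, M5=0 → 0 — matches
  M2 stuck-at-0: M1=1, M2=0 [stuck-at-0], M3=0, M4=1, M5=1 → 1 — eliminated
  M1 stuck-at-0: M1=0 [stuck-at-0], M2=0, M3=0, M4=1, M5=1 → 1 — eliminated
Only M2 inverted output reproduces the observed 0.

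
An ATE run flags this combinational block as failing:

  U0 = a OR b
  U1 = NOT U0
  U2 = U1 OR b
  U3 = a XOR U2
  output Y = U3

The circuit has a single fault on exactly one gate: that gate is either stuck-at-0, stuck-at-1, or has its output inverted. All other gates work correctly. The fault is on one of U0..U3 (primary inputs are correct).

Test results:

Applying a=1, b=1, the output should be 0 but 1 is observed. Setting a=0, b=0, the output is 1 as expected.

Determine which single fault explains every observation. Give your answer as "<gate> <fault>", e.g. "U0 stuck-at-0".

Fault-free values for test 1 (a=1, b=1): U0=1, U1=0, U2=1, U3=0, giving Y=0. Observed 1.
Test 1: faults giving observed 1 are {U2 stuck-at-0, U2 inverted output, U3 stuck-at-1, U3 inverted output}.
Test 2 (a=0, b=0): fault-free U0=0, U1=1, U2=1, U3=1 → 1; observed 1. Eliminates U2 stuck-at-0, U2 inverted output, U3 inverted output.
Only U3 stuck-at-1 is consistent with every test.

U3 stuck-at-1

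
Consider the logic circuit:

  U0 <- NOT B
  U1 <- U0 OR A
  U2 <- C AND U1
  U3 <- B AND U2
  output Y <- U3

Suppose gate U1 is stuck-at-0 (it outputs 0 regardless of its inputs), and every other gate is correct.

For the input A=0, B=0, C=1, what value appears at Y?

0

Propagate with U1 forced: U0=1, U1=0 [stuck-at-0], U2=0, U3=0.
So Y = 0. (Same as the fault-free value — the fault is masked on this input.)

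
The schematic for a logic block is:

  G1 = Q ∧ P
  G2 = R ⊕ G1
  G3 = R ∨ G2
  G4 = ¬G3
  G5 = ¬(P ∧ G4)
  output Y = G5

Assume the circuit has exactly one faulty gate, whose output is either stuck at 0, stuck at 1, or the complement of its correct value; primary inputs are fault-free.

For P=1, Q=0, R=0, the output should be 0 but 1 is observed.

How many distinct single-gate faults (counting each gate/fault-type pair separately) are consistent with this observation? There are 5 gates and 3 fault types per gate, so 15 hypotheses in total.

Fault-free: G1=0, G2=0, G3=0, G4=1, G5=0 → 0. Observed 1.
  G1: stuck-at-1, inverted output ✓; others ✗
  G2: stuck-at-1, inverted output ✓; others ✗
  G3: stuck-at-1, inverted output ✓; others ✗
  G4: stuck-at-0, inverted output ✓; others ✗
  G5: stuck-at-1, inverted output ✓; others ✗
Consistent faults: {G1 stuck-at-1, G1 inverted output, G2 stuck-at-1, G2 inverted output, G3 stuck-at-1, G3 inverted output, G4 stuck-at-0, G4 inverted output, G5 stuck-at-1, G5 inverted output} — 10 in all.

10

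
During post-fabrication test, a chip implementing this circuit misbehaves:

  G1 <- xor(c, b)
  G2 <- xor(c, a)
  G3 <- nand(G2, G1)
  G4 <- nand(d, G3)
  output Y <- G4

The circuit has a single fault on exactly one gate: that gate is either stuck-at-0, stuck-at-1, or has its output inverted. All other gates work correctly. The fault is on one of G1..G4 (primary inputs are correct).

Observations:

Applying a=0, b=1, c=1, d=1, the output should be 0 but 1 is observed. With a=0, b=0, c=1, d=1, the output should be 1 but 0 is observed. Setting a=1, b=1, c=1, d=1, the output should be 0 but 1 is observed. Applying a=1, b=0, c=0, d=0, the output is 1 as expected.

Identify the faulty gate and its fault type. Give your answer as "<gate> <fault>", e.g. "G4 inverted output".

G3 inverted output

Fault-free values for test 1 (a=0, b=1, c=1, d=1): G1=0, G2=1, G3=1, G4=0, giving Y=0. Observed 1.
Test 1: faults giving observed 1 are {G1 stuck-at-1, G1 inverted output, G3 stuck-at-0, G3 inverted output, G4 stuck-at-1, G4 inverted output}.
Test 2 (a=0, b=0, c=1, d=1): fault-free G1=1, G2=1, G3=0, G4=1 → 1; observed 0. Eliminates G1 stuck-at-1, G3 stuck-at-0, G4 stuck-at-1.
Test 3 (a=1, b=1, c=1, d=1): fault-free G1=0, G2=0, G3=1, G4=0 → 0; observed 1. Eliminates G1 inverted output.
Test 4 (a=1, b=0, c=0, d=0): fault-free G1=0, G2=1, G3=1, G4=1 → 1; observed 1. Eliminates G4 inverted output.
Only G3 inverted output is consistent with every test.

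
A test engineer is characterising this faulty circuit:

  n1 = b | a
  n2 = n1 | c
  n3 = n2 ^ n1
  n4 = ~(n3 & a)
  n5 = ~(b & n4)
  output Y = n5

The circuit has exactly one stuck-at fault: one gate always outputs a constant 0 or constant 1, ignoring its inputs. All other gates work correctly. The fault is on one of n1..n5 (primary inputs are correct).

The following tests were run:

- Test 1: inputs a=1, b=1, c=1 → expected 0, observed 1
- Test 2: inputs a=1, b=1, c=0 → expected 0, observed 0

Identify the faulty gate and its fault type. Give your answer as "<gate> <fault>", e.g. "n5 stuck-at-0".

Fault-free values for test 1 (a=1, b=1, c=1): n1=1, n2=1, n3=0, n4=1, n5=0, giving Y=0. Observed 1.
Test 1: faults giving observed 1 are {n1 stuck-at-0, n2 stuck-at-0, n3 stuck-at-1, n4 stuck-at-0, n5 stuck-at-1}.
Test 2 (a=1, b=1, c=0): fault-free n1=1, n2=1, n3=0, n4=1, n5=0 → 0; observed 0. Eliminates n2 stuck-at-0, n3 stuck-at-1, n4 stuck-at-0, n5 stuck-at-1.
Only n1 stuck-at-0 is consistent with every test.

n1 stuck-at-0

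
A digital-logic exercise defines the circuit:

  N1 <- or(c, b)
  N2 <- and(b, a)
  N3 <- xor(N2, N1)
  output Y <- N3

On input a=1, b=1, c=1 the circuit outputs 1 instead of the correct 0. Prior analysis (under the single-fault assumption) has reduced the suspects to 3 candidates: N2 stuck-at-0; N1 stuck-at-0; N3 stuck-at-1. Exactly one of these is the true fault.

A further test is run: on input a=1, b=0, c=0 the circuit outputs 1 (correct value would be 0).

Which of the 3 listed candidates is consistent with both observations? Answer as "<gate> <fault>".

Evaluate each candidate on input a=1, b=0, c=0:
  N2 stuck-at-0: N1=0, N2=0 [stuck-at-0], N3=0 → 0 — eliminated
  N1 stuck-at-0: N1=0 [stuck-at-0], N2=0, N3=0 → 0 — eliminated
  N3 stuck-at-1: N1=0, N2=0, N3=1 [stuck-at-1] → 1 — matches
Only N3 stuck-at-1 reproduces the observed 1.

N3 stuck-at-1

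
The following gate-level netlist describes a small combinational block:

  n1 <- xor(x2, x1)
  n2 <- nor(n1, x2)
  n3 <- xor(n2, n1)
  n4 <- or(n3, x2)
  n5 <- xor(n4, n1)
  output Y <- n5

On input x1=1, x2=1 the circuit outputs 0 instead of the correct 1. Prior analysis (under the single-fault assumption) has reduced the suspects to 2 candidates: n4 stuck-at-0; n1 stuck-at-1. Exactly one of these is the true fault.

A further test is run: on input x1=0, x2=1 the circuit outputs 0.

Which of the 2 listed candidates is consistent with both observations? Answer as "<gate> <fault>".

n1 stuck-at-1

Evaluate each candidate on input x1=0, x2=1:
  n4 stuck-at-0: n1=1, n2=0, n3=1, n4=0 [stuck-at-0], n5=1 → 1 — eliminated
  n1 stuck-at-1: n1=1 [stuck-at-1], n2=0, n3=1, n4=1, n5=0 → 0 — matches
Only n1 stuck-at-1 reproduces the observed 0.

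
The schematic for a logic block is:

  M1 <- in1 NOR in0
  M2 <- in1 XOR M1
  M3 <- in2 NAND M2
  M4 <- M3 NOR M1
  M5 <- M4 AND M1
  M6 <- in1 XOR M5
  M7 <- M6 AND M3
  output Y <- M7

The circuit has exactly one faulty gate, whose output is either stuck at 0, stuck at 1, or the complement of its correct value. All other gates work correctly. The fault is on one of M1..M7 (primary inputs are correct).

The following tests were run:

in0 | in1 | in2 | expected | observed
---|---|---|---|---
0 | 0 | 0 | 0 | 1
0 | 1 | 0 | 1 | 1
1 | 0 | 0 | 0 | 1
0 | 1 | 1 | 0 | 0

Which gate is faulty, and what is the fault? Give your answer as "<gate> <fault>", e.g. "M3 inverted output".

M6 stuck-at-1

Fault-free values for test 1 (in0=0, in1=0, in2=0): M1=1, M2=1, M3=1, M4=0, M5=0, M6=0, M7=0, giving Y=0. Observed 1.
Test 1: faults giving observed 1 are {M4 stuck-at-1, M4 inverted output, M5 stuck-at-1, M5 inverted output, M6 stuck-at-1, M6 inverted output, M7 stuck-at-1, M7 inverted output}.
Test 2 (in0=0, in1=1, in2=0): fault-free M1=0, M2=1, M3=1, M4=0, M5=0, M6=1, M7=1 → 1; observed 1. Eliminates M5 stuck-at-1, M5 inverted output, M6 inverted output, M7 inverted output.
Test 3 (in0=1, in1=0, in2=0): fault-free M1=0, M2=0, M3=1, M4=0, M5=0, M6=0, M7=0 → 0; observed 1. Eliminates M4 stuck-at-1, M4 inverted output.
Test 4 (in0=0, in1=1, in2=1): fault-free M1=0, M2=1, M3=0, M4=1, M5=0, M6=1, M7=0 → 0; observed 0. Eliminates M7 stuck-at-1.
Only M6 stuck-at-1 is consistent with every test.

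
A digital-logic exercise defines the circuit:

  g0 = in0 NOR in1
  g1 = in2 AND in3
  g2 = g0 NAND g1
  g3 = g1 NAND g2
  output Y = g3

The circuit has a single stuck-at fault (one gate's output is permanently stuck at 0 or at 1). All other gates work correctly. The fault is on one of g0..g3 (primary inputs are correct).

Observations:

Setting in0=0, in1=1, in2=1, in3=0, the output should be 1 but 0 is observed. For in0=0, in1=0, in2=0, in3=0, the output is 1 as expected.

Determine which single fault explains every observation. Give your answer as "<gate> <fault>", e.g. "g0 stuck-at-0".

g1 stuck-at-1

Fault-free values for test 1 (in0=0, in1=1, in2=1, in3=0): g0=0, g1=0, g2=1, g3=1, giving Y=1. Observed 0.
Test 1: faults giving observed 0 are {g1 stuck-at-1, g3 stuck-at-0}.
Test 2 (in0=0, in1=0, in2=0, in3=0): fault-free g0=1, g1=0, g2=1, g3=1 → 1; observed 1. Eliminates g3 stuck-at-0.
Only g1 stuck-at-1 is consistent with every test.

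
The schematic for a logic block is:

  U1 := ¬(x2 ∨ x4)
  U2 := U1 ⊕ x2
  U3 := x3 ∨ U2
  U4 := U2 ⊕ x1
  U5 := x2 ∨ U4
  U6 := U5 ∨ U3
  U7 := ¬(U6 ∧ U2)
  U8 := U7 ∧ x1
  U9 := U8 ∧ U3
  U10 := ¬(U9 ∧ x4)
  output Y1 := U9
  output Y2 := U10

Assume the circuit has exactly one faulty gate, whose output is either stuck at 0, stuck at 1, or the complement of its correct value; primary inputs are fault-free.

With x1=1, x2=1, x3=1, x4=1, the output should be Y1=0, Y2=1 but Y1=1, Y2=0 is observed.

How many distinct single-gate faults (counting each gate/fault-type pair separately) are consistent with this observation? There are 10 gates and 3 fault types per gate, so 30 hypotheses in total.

Fault-free: U1=0, U2=1, U3=1, U4=0, U5=1, U6=1, U7=0, U8=0, U9=0, U10=1 → Y1=0, Y2=1. Observed Y1=1, Y2=0.
  U1: stuck-at-1, inverted output ✓; others ✗
  U2: stuck-at-0, inverted output ✓; others ✗
  U3: none of the 3 fault types match ✗
  U4: none of the 3 fault types match ✗
  U5: none of the 3 fault types match ✗
  U6: stuck-at-0, inverted output ✓; others ✗
  U7: stuck-at-1, inverted output ✓; others ✗
  U8: stuck-at-1, inverted output ✓; others ✗
  U9: stuck-at-1, inverted output ✓; others ✗
  U10: none of the 3 fault types match ✗
Consistent faults: {U1 stuck-at-1, U1 inverted output, U2 stuck-at-0, U2 inverted output, U6 stuck-at-0, U6 inverted output, U7 stuck-at-1, U7 inverted output, U8 stuck-at-1, U8 inverted output, U9 stuck-at-1, U9 inverted output} — 12 in all.

12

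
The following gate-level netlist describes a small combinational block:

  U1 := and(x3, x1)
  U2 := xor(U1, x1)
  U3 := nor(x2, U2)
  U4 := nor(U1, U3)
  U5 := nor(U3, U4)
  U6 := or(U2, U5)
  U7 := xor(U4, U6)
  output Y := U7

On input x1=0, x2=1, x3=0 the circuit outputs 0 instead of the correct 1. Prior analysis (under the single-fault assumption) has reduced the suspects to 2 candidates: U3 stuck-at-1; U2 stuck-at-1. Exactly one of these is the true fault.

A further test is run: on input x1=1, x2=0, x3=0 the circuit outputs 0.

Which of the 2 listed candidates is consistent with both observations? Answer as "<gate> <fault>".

Evaluate each candidate on input x1=1, x2=0, x3=0:
  U3 stuck-at-1: U1=0, U2=1, U3=1 [stuck-at-1], U4=0, U5=0, U6=1, U7=1 → 1 — eliminated
  U2 stuck-at-1: U1=0, U2=1 [stuck-at-1], U3=0, U4=1, U5=0, U6=1, U7=0 → 0 — matches
Only U2 stuck-at-1 reproduces the observed 0.

U2 stuck-at-1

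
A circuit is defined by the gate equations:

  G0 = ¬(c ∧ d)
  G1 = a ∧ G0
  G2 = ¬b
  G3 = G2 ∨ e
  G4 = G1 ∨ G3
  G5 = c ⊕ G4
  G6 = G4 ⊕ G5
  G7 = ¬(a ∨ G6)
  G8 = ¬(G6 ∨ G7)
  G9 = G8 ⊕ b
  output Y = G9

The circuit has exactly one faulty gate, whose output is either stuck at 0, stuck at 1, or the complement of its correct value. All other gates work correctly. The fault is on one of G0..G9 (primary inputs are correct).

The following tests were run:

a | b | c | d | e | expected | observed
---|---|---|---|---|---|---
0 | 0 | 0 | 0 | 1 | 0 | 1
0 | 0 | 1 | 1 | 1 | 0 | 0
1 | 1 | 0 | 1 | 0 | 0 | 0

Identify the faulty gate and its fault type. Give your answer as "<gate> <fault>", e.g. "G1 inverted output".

G7 stuck-at-0

Fault-free values for test 1 (a=0, b=0, c=0, d=0, e=1): G0=1, G1=0, G2=1, G3=1, G4=1, G5=1, G6=0, G7=1, G8=0, G9=0, giving Y=0. Observed 1.
Test 1: faults giving observed 1 are {G7 stuck-at-0, G7 inverted output, G8 stuck-at-1, G8 inverted output, G9 stuck-at-1, G9 inverted output}.
Test 2 (a=0, b=0, c=1, d=1, e=1): fault-free G0=0, G1=0, G2=1, G3=1, G4=1, G5=0, G6=1, G7=0, G8=0, G9=0 → 0; observed 0. Eliminates G8 stuck-at-1, G8 inverted output, G9 stuck-at-1, G9 inverted output.
Test 3 (a=1, b=1, c=0, d=1, e=0): fault-free G0=1, G1=1, G2=0, G3=0, G4=1, G5=1, G6=0, G7=0, G8=1, G9=0 → 0; observed 0. Eliminates G7 inverted output.
Only G7 stuck-at-0 is consistent with every test.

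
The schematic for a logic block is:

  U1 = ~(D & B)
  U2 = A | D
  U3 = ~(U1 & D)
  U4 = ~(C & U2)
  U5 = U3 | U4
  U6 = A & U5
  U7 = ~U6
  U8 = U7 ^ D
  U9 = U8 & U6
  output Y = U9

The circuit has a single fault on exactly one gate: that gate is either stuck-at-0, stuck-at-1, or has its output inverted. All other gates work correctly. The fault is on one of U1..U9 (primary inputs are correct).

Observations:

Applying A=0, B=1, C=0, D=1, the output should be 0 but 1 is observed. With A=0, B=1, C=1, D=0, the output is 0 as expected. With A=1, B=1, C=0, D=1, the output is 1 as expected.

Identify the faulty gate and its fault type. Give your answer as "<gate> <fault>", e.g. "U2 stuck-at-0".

Fault-free values for test 1 (A=0, B=1, C=0, D=1): U1=0, U2=1, U3=1, U4=1, U5=1, U6=0, U7=1, U8=0, U9=0, giving Y=0. Observed 1.
Test 1: faults giving observed 1 are {U6 stuck-at-1, U6 inverted output, U9 stuck-at-1, U9 inverted output}.
Test 2 (A=0, B=1, C=1, D=0): fault-free U1=1, U2=0, U3=1, U4=1, U5=1, U6=0, U7=1, U8=1, U9=0 → 0; observed 0. Eliminates U9 stuck-at-1, U9 inverted output.
Test 3 (A=1, B=1, C=0, D=1): fault-free U1=0, U2=1, U3=1, U4=1, U5=1, U6=1, U7=0, U8=1, U9=1 → 1; observed 1. Eliminates U6 inverted output.
Only U6 stuck-at-1 is consistent with every test.

U6 stuck-at-1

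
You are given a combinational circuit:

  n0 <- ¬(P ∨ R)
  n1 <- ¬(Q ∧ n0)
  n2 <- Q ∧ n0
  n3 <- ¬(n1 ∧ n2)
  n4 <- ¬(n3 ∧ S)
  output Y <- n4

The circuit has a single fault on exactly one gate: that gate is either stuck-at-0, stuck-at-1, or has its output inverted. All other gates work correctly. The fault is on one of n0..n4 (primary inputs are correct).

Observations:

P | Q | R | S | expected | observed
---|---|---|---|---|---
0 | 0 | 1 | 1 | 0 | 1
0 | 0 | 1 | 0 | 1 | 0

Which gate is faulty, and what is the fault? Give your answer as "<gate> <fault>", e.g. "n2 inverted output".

Fault-free values for test 1 (P=0, Q=0, R=1, S=1): n0=0, n1=1, n2=0, n3=1, n4=0, giving Y=0. Observed 1.
Test 1: faults giving observed 1 are {n2 stuck-at-1, n2 inverted output, n3 stuck-at-0, n3 inverted output, n4 stuck-at-1, n4 inverted output}.
Test 2 (P=0, Q=0, R=1, S=0): fault-free n0=0, n1=1, n2=0, n3=1, n4=1 → 1; observed 0. Eliminates n2 stuck-at-1, n2 inverted output, n3 stuck-at-0, n3 inverted output, n4 stuck-at-1.
Only n4 inverted output is consistent with every test.

n4 inverted output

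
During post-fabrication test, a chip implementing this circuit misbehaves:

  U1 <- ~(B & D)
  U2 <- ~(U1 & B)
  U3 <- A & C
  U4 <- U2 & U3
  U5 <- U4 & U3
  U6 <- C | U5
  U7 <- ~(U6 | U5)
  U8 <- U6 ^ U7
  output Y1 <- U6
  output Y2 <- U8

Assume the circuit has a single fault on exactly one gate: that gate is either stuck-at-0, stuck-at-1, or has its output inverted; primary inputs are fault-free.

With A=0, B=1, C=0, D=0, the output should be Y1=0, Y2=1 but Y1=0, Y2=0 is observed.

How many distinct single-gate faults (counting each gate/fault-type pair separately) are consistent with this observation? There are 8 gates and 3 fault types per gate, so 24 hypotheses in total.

Fault-free: U1=1, U2=0, U3=0, U4=0, U5=0, U6=0, U7=1, U8=1 → Y1=0, Y2=1. Observed Y1=0, Y2=0.
  U1: none of the 3 fault types match ✗
  U2: none of the 3 fault types match ✗
  U3: none of the 3 fault types match ✗
  U4: none of the 3 fault types match ✗
  U5: none of the 3 fault types match ✗
  U6: none of the 3 fault types match ✗
  U7: stuck-at-0, inverted output ✓; others ✗
  U8: stuck-at-0, inverted output ✓; others ✗
Consistent faults: {U7 stuck-at-0, U7 inverted output, U8 stuck-at-0, U8 inverted output} — 4 in all.

4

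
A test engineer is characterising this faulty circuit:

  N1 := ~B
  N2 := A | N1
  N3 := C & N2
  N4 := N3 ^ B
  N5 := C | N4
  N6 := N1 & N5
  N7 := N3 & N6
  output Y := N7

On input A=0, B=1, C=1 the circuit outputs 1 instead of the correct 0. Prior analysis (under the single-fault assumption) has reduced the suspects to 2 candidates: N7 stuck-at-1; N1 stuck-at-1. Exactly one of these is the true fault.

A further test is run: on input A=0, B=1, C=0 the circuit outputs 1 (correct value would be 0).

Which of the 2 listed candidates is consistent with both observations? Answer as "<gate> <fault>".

N7 stuck-at-1

Evaluate each candidate on input A=0, B=1, C=0:
  N7 stuck-at-1: N1=0, N2=0, N3=0, N4=1, N5=1, N6=0, N7=1 [stuck-at-1] → 1 — matches
  N1 stuck-at-1: N1=1 [stuck-at-1], N2=1, N3=0, N4=1, N5=1, N6=1, N7=0 → 0 — eliminated
Only N7 stuck-at-1 reproduces the observed 1.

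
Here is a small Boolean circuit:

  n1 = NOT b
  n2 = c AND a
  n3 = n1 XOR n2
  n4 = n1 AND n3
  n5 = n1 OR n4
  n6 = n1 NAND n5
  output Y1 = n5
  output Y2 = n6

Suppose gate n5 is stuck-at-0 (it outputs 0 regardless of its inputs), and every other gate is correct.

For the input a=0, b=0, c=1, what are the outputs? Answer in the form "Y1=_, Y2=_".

Y1=0, Y2=1

Propagate with n5 forced: n1=1, n2=0, n3=1, n4=1, n5=0 [stuck-at-0], n6=1.
So the outputs are Y1=0, Y2=1. (Without the fault they would be Y1=1, Y2=0.)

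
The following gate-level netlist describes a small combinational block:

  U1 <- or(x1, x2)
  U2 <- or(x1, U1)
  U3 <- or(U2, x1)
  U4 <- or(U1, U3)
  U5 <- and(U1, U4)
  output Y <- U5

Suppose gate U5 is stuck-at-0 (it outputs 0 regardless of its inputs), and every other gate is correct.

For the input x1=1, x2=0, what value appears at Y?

0

Propagate with U5 forced: U1=1, U2=1, U3=1, U4=1, U5=0 [stuck-at-0].
So Y = 0. (Without the fault it would be 1.)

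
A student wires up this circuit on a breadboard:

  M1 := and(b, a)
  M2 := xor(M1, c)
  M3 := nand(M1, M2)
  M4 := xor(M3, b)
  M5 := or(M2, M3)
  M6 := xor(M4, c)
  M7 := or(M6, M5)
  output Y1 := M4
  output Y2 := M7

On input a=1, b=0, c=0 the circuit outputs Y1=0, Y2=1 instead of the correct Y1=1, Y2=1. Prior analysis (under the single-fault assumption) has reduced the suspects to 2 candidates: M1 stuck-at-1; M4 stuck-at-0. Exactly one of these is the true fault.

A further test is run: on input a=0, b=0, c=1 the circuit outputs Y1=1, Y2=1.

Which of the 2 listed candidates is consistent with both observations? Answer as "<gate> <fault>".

M1 stuck-at-1

Evaluate each candidate on input a=0, b=0, c=1:
  M1 stuck-at-1: M1=1 [stuck-at-1], M2=0, M3=1, M4=1, M5=1, M6=0, M7=1 → Y1=1, Y2=1 — matches
  M4 stuck-at-0: M1=0, M2=1, M3=1, M4=0 [stuck-at-0], M5=1, M6=1, M7=1 → Y1=0, Y2=1 — eliminated
Only M1 stuck-at-1 reproduces the observed Y1=1, Y2=1.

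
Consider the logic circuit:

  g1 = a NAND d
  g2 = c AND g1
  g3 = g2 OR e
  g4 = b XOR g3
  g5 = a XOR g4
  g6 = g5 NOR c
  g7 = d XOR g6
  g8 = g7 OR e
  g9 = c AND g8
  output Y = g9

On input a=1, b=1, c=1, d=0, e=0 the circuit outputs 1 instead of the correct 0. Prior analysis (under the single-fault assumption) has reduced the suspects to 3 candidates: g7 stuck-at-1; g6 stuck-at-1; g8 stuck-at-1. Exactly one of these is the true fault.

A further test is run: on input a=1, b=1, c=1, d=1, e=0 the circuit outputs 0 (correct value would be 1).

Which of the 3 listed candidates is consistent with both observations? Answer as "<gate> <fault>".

Evaluate each candidate on input a=1, b=1, c=1, d=1, e=0:
  g7 stuck-at-1: g1=0, g2=0, g3=0, g4=1, g5=0, g6=0, g7=1 [stuck-at-1], g8=1, g9=1 → 1 — eliminated
  g6 stuck-at-1: g1=0, g2=0, g3=0, g4=1, g5=0, g6=1 [stuck-at-1], g7=0, g8=0, g9=0 → 0 — matches
  g8 stuck-at-1: g1=0, g2=0, g3=0, g4=1, g5=0, g6=0, g7=1, g8=1 [stuck-at-1], g9=1 → 1 — eliminated
Only g6 stuck-at-1 reproduces the observed 0.

g6 stuck-at-1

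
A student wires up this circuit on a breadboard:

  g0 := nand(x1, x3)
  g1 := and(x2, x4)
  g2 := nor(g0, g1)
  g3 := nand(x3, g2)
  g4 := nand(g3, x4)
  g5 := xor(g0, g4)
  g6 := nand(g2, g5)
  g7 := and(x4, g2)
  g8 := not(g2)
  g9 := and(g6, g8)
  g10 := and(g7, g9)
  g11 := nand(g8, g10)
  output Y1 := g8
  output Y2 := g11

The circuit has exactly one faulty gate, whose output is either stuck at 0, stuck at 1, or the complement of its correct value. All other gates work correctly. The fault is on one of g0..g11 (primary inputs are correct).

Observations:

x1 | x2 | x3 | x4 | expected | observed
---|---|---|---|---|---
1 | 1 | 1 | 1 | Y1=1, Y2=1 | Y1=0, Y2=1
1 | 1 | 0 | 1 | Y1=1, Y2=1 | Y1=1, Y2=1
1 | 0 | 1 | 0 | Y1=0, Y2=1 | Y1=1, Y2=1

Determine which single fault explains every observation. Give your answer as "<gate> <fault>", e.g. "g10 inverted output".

Fault-free values for test 1 (x1=1, x2=1, x3=1, x4=1): g0=0, g1=1, g2=0, g3=1, g4=0, g5=0, g6=1, g7=0, g8=1, g9=1, g10=0, g11=1, giving Y1=1, Y2=1. Observed Y1=0, Y2=1.
Test 1: faults giving observed Y1=0, Y2=1 are {g1 stuck-at-0, g1 inverted output, g2 stuck-at-1, g2 inverted output, g8 stuck-at-0, g8 inverted output}.
Test 2 (x1=1, x2=1, x3=0, x4=1): fault-free g0=1, g1=1, g2=0, g3=1, g4=0, g5=1, g6=1, g7=0, g8=1, g9=1, g10=0, g11=1 → Y1=1, Y2=1; observed Y1=1, Y2=1. Eliminates g2 stuck-at-1, g2 inverted output, g8 stuck-at-0, g8 inverted output.
Test 3 (x1=1, x2=0, x3=1, x4=0): fault-free g0=0, g1=0, g2=1, g3=0, g4=1, g5=1, g6=0, g7=0, g8=0, g9=0, g10=0, g11=1 → Y1=0, Y2=1; observed Y1=1, Y2=1. Eliminates g1 stuck-at-0.
Only g1 inverted output is consistent with every test.

g1 inverted output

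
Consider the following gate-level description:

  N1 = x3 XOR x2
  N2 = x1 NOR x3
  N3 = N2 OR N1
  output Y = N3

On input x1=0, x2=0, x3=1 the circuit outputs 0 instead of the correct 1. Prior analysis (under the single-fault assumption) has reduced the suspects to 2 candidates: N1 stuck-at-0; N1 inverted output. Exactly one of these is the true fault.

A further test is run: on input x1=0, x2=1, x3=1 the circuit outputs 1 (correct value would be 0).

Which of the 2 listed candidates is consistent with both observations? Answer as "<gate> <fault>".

N1 inverted output

Evaluate each candidate on input x1=0, x2=1, x3=1:
  N1 stuck-at-0: N1=0 [stuck-at-0], N2=0, N3=0 → 0 — eliminated
  N1 inverted output: N1=1 [inverted output], N2=0, N3=1 → 1 — matches
Only N1 inverted output reproduces the observed 1.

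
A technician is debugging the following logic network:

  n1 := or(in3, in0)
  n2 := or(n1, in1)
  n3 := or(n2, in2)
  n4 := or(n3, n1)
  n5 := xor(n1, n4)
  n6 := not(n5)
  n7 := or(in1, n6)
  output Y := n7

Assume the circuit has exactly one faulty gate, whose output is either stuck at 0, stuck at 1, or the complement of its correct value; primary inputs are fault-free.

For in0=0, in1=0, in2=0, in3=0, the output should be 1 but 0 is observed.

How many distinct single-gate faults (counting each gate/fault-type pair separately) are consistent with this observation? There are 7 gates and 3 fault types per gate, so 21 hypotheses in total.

12

Fault-free: n1=0, n2=0, n3=0, n4=0, n5=0, n6=1, n7=1 → 1. Observed 0.
  n1: none of the 3 fault types match ✗
  n2: stuck-at-1, inverted output ✓; others ✗
  n3: stuck-at-1, inverted output ✓; others ✗
  n4: stuck-at-1, inverted output ✓; others ✗
  n5: stuck-at-1, inverted output ✓; others ✗
  n6: stuck-at-0, inverted output ✓; others ✗
  n7: stuck-at-0, inverted output ✓; others ✗
Consistent faults: {n2 stuck-at-1, n2 inverted output, n3 stuck-at-1, n3 inverted output, n4 stuck-at-1, n4 inverted output, n5 stuck-at-1, n5 inverted output, n6 stuck-at-0, n6 inverted output, n7 stuck-at-0, n7 inverted output} — 12 in all.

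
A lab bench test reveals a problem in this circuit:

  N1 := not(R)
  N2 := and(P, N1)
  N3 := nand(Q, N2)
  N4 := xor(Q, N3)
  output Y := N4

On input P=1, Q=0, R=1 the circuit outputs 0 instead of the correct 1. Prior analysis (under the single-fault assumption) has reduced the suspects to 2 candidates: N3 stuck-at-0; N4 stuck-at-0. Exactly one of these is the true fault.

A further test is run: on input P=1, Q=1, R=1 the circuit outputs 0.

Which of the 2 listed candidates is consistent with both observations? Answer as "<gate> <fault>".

N4 stuck-at-0

Evaluate each candidate on input P=1, Q=1, R=1:
  N3 stuck-at-0: N1=0, N2=0, N3=0 [stuck-at-0], N4=1 → 1 — eliminated
  N4 stuck-at-0: N1=0, N2=0, N3=1, N4=0 [stuck-at-0] → 0 — matches
Only N4 stuck-at-0 reproduces the observed 0.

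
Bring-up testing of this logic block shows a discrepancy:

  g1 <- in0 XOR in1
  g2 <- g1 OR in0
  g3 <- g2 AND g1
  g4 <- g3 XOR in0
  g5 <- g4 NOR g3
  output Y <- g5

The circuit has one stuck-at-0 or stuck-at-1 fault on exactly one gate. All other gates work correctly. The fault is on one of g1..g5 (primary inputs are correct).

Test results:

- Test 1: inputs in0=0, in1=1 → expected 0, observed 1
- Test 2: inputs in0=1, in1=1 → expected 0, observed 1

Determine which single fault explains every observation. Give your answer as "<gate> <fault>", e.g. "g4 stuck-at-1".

Fault-free values for test 1 (in0=0, in1=1): g1=1, g2=1, g3=1, g4=1, g5=0, giving Y=0. Observed 1.
Test 1: faults giving observed 1 are {g1 stuck-at-0, g2 stuck-at-0, g3 stuck-at-0, g5 stuck-at-1}.
Test 2 (in0=1, in1=1): fault-free g1=0, g2=1, g3=0, g4=1, g5=0 → 0; observed 1. Eliminates g1 stuck-at-0, g2 stuck-at-0, g3 stuck-at-0.
Only g5 stuck-at-1 is consistent with every test.

g5 stuck-at-1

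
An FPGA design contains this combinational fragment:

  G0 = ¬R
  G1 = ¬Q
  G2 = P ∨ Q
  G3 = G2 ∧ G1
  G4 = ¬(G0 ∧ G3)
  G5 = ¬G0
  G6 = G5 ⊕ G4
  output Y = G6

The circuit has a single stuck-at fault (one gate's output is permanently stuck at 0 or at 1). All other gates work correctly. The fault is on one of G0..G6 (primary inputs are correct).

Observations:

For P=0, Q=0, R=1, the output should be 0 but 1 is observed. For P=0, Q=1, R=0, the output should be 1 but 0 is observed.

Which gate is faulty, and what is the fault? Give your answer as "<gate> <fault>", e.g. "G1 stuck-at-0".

G4 stuck-at-0

Fault-free values for test 1 (P=0, Q=0, R=1): G0=0, G1=1, G2=0, G3=0, G4=1, G5=1, G6=0, giving Y=0. Observed 1.
Test 1: faults giving observed 1 are {G0 stuck-at-1, G4 stuck-at-0, G5 stuck-at-0, G6 stuck-at-1}.
Test 2 (P=0, Q=1, R=0): fault-free G0=1, G1=0, G2=1, G3=0, G4=1, G5=0, G6=1 → 1; observed 0. Eliminates G0 stuck-at-1, G5 stuck-at-0, G6 stuck-at-1.
Only G4 stuck-at-0 is consistent with every test.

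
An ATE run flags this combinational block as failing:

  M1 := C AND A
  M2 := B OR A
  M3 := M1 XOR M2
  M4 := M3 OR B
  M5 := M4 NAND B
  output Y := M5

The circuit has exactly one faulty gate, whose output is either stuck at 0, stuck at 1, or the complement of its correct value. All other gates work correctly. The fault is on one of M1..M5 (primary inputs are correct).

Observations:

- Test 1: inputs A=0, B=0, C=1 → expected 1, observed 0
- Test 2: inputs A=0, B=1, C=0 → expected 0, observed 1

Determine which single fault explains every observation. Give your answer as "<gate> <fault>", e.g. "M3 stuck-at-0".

Fault-free values for test 1 (A=0, B=0, C=1): M1=0, M2=0, M3=0, M4=0, M5=1, giving Y=1. Observed 0.
Test 1: faults giving observed 0 are {M5 stuck-at-0, M5 inverted output}.
Test 2 (A=0, B=1, C=0): fault-free M1=0, M2=1, M3=1, M4=1, M5=0 → 0; observed 1. Eliminates M5 stuck-at-0.
Only M5 inverted output is consistent with every test.

M5 inverted output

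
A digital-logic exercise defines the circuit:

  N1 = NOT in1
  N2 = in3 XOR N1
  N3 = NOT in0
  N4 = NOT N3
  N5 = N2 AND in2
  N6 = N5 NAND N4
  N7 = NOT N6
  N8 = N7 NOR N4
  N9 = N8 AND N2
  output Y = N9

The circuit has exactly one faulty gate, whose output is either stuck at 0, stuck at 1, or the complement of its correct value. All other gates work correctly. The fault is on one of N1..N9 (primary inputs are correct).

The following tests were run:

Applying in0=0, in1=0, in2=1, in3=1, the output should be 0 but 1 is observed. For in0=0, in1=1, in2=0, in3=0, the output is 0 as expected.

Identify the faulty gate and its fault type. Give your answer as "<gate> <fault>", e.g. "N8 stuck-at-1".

N1 stuck-at-0

Fault-free values for test 1 (in0=0, in1=0, in2=1, in3=1): N1=1, N2=0, N3=1, N4=0, N5=0, N6=1, N7=0, N8=1, N9=0, giving Y=0. Observed 1.
Test 1: faults giving observed 1 are {N1 stuck-at-0, N1 inverted output, N2 stuck-at-1, N2 inverted output, N9 stuck-at-1, N9 inverted output}.
Test 2 (in0=0, in1=1, in2=0, in3=0): fault-free N1=0, N2=0, N3=1, N4=0, N5=0, N6=1, N7=0, N8=1, N9=0 → 0; observed 0. Eliminates N1 inverted output, N2 stuck-at-1, N2 inverted output, N9 stuck-at-1, N9 inverted output.
Only N1 stuck-at-0 is consistent with every test.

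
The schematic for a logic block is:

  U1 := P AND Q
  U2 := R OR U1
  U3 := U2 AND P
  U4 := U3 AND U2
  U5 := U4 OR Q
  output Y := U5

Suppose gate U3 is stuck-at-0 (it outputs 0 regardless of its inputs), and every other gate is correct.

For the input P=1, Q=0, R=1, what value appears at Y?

Propagate with U3 forced: U1=0, U2=1, U3=0 [stuck-at-0], U4=0, U5=0.
So Y = 0. (Without the fault it would be 1.)

0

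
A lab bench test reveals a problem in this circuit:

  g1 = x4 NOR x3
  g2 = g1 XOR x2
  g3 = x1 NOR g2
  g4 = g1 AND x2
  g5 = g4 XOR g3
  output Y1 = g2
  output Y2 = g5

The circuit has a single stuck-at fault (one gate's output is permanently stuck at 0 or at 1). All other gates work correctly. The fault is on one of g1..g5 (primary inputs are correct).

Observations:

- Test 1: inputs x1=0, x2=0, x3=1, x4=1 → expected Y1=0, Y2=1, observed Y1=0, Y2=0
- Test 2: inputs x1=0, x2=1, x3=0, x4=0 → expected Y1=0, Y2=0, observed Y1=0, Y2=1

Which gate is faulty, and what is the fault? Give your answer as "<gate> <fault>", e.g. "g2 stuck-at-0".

g3 stuck-at-0

Fault-free values for test 1 (x1=0, x2=0, x3=1, x4=1): g1=0, g2=0, g3=1, g4=0, g5=1, giving Y1=0, Y2=1. Observed Y1=0, Y2=0.
Test 1: faults giving observed Y1=0, Y2=0 are {g3 stuck-at-0, g4 stuck-at-1, g5 stuck-at-0}.
Test 2 (x1=0, x2=1, x3=0, x4=0): fault-free g1=1, g2=0, g3=1, g4=1, g5=0 → Y1=0, Y2=0; observed Y1=0, Y2=1. Eliminates g4 stuck-at-1, g5 stuck-at-0.
Only g3 stuck-at-0 is consistent with every test.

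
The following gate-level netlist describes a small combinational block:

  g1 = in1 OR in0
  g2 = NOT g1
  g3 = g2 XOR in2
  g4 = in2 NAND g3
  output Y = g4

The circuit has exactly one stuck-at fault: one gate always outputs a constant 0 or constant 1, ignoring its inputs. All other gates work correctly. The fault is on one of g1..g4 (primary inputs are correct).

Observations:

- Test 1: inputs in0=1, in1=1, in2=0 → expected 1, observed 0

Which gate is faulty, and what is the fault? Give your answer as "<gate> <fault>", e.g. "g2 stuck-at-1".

g4 stuck-at-0

Fault-free values for test 1 (in0=1, in1=1, in2=0): g1=1, g2=0, g3=0, g4=1, giving Y=1. Observed 0.
Test 1: faults giving observed 0 are {g4 stuck-at-0}.
Only g4 stuck-at-0 is consistent with every test.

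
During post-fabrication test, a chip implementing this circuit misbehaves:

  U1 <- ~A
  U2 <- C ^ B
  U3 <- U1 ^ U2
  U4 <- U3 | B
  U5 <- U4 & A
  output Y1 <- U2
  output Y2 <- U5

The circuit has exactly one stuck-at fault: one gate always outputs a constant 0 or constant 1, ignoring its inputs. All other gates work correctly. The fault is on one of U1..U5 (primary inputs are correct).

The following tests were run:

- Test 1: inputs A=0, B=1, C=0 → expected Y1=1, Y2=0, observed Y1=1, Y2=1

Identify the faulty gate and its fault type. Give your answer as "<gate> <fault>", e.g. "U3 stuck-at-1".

Fault-free values for test 1 (A=0, B=1, C=0): U1=1, U2=1, U3=0, U4=1, U5=0, giving Y1=1, Y2=0. Observed Y1=1, Y2=1.
Test 1: faults giving observed Y1=1, Y2=1 are {U5 stuck-at-1}.
Only U5 stuck-at-1 is consistent with every test.

U5 stuck-at-1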